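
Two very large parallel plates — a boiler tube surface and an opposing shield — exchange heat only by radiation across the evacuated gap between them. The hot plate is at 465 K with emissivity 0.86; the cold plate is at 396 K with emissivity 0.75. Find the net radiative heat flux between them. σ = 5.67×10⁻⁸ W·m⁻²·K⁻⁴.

For two infinite grey parallel plates, q = σ(T₁⁴ − T₂⁴)/(1/ε₁ + 1/ε₂ − 1).
T₁⁴ − T₂⁴ = 4.675×10¹⁰ − 2.459×10¹⁰ = 2.216×10¹⁰ K⁴.
1/ε₁ + 1/ε₂ − 1 = 1.163 + 1.333 − 1 = 1.496.
q = 5.67×10⁻⁸ × 2.216×10¹⁰ / 1.496.

q ≈ 840 W/m²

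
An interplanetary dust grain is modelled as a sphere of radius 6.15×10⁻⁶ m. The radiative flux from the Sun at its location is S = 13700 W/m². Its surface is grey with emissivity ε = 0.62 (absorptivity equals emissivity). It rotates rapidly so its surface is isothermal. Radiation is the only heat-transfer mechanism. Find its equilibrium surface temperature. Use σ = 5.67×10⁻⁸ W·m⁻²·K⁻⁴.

T ≈ 496 K

At equilibrium, absorbed power = emitted power.
Absorbing cross-section = πr² = 1.188×10⁻¹⁰ m²; emitting surface = 4πr² = 4.753×10⁻¹⁰ m² (ratio 4).
εS·A_cross = εσ·A_surf·T⁴  ⇒  T⁴ = S/(4σ)   (ε cancels).
T⁴ = 13700/(4·5.67×10⁻⁸) = 6.041×10¹⁰ K⁴.
T = (6.041×10¹⁰)^(1/4).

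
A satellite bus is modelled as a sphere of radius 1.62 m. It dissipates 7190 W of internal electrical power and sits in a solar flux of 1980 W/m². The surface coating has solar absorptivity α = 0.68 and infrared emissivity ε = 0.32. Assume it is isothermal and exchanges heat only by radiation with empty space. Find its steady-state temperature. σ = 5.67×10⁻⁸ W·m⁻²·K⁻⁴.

T ≈ 418 K

At steady state, absorbed solar power + internal power = radiated power.
Absorbed: α·S·A_cross = 0.68·1980·8.245 = 11100 W (cross-section πr²).
Total input = 11100 + 7190 = 18290 W.
Radiated: εσ·A_surf·T⁴ with A_surf = 4πr² = 32.98 m².
T⁴ = 18290/(0.32·5.67×10⁻⁸·32.98) = 3.057×10¹⁰ K⁴.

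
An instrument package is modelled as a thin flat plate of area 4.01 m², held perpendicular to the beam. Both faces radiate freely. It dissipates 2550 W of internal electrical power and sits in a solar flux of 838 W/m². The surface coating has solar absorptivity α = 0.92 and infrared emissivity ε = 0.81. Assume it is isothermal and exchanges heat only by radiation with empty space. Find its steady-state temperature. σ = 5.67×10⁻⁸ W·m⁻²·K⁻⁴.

T ≈ 352 K

At steady state, absorbed solar power + internal power = radiated power.
Absorbed: α·S·A_cross = 0.92·838·4.010 = 3092 W (cross-section A).
Total input = 3092 + 2550 = 5642 W.
Radiated: εσ·A_surf·T⁴ with A_surf = 2A = 8.020 m².
T⁴ = 5642/(0.81·5.67×10⁻⁸·8.020) = 1.532×10¹⁰ K⁴.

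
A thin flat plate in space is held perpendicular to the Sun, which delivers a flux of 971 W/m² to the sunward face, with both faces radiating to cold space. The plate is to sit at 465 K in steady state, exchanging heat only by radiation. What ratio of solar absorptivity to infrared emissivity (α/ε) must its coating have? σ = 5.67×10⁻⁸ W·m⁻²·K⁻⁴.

Balance: αS·A = εσ·2A·T⁴ ⇒ α/ε = 2σT⁴/S.
α/ε = 2·5.67×10⁻⁸·(465)⁴/971 = 2·5.67×10⁻⁸·4.675×10¹⁰/971.

α/ε ≈ 5.46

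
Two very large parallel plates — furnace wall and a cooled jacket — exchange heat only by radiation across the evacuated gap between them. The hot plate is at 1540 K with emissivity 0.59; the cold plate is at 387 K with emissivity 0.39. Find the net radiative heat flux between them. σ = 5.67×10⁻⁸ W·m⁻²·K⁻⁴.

For two infinite grey parallel plates, q = σ(T₁⁴ − T₂⁴)/(1/ε₁ + 1/ε₂ − 1).
T₁⁴ − T₂⁴ = 5.624×10¹² − 2.243×10¹⁰ = 5.602×10¹² K⁴.
1/ε₁ + 1/ε₂ − 1 = 1.695 + 2.564 − 1 = 3.259.
q = 5.67×10⁻⁸ × 5.602×10¹² / 3.259.

q ≈ 97500 W/m²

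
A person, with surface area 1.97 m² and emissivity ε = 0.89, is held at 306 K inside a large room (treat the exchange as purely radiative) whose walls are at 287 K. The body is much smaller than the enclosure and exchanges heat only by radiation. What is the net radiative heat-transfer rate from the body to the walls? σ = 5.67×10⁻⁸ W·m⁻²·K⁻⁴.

For a small grey body in a large enclosure: P_net = εσA(T_body⁴ − T_wall⁴).
A = 1.97 m²; T_body⁴ − T_wall⁴ = 8.768×10⁹ − 6.785×10⁹ = 1.983×10⁹ K⁴.
|P_net| = 0.89·5.67×10⁻⁸·1.970·1.983×10⁹.

P_net ≈ 197 W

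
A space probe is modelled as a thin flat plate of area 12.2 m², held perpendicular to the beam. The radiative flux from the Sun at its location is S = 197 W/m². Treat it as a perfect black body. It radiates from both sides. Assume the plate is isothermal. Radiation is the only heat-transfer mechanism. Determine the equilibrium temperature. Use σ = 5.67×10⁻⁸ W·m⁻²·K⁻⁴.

T ≈ 204 K

At equilibrium, absorbed power = emitted power.
Absorbing cross-section = A = 12.20 m²; emitting surface = 2A = 24.40 m² (ratio 2).
S·A_cross = εσ·A_surf·T⁴  ⇒  T⁴ = S/(2σ).
T⁴ = 1.00·197/(2·5.67×10⁻⁸) = 1.737×10⁹ K⁴.
T = (1.737×10⁹)^(1/4).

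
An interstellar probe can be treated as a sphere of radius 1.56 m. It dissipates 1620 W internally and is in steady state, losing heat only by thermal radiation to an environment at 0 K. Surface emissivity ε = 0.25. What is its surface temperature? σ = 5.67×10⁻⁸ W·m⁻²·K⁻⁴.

T ≈ 247 K

Steady state: internal power = radiated power, P = εσA T⁴.
Radiating area A = 4πr² = 30.58 m².
T⁴ = P/(εσA) = 1620/(0.25·5.67×10⁻⁸·30.58) = 3.737×10⁹ K⁴.
T = (3.737×10⁹)^(1/4).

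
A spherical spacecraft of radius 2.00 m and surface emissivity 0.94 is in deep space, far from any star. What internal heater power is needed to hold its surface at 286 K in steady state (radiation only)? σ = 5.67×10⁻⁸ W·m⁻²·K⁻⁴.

P = εσ·4πr²·T⁴.
4πr² = 50.27 m²; T⁴ = 6.691×10⁹ K⁴.
P = 0.94·5.67×10⁻⁸·50.27·6.691×10⁹.

P ≈ 17900 W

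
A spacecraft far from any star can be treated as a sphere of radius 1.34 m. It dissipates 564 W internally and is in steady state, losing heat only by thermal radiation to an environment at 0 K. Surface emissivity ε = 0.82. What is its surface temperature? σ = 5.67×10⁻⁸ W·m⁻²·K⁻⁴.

Steady state: internal power = radiated power, P = εσA T⁴.
Radiating area A = 4πr² = 22.56 m².
T⁴ = P/(εσA) = 564/(0.82·5.67×10⁻⁸·22.56) = 5.376×10⁸ K⁴.
T = (5.376×10⁸)^(1/4).

T ≈ 152 K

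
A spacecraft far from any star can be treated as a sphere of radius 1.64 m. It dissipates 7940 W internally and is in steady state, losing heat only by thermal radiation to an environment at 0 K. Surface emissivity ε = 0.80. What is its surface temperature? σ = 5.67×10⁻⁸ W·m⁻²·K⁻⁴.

Steady state: internal power = radiated power, P = εσA T⁴.
Radiating area A = 4πr² = 33.80 m².
T⁴ = P/(εσA) = 7940/(0.80·5.67×10⁻⁸·33.80) = 5.179×10⁹ K⁴.
T = (5.179×10⁹)^(1/4).

T ≈ 268 K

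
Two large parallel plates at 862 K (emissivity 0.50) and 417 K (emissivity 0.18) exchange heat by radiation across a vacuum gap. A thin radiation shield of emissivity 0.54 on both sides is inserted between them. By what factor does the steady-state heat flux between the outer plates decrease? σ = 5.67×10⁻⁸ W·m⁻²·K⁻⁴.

Without shield: q₀ = σΔ(T⁴)/(1/ε₁+1/ε₂−1) with denominator 6.556.
With shield the two gaps are in series; the resistances add: (1/ε₁+1/ε_s−1)+(1/ε_s+1/ε₂−1) = 2.852+6.407 = 9.259.
Heat-flux ratio q₀/q = 9.259/6.556.

factor ≈ 1.41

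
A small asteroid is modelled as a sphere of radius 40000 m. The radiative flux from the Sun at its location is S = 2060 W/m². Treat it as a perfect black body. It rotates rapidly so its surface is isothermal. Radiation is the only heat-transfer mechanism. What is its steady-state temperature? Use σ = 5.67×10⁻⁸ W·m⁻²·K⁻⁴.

At equilibrium, absorbed power = emitted power.
Absorbing cross-section = πr² = 5.027×10⁹ m²; emitting surface = 4πr² = 2.011×10¹⁰ m² (ratio 4).
S·A_cross = εσ·A_surf·T⁴  ⇒  T⁴ = S/(4σ).
T⁴ = 1.00·2060/(4·5.67×10⁻⁸) = 9.083×10⁹ K⁴.
T = (9.083×10⁹)^(1/4).

T ≈ 309 K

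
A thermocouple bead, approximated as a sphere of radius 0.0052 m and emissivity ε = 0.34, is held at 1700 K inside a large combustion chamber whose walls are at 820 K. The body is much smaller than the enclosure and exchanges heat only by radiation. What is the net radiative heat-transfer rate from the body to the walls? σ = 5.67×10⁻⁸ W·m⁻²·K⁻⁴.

P_net ≈ 51.7 W

For a small grey body in a large enclosure: P_net = εσA(T_body⁴ − T_wall⁴).
A = 4πr² = 3.398×10⁻⁴ m²; T_body⁴ − T_wall⁴ = 8.352×10¹² − 4.521×10¹¹ = 7.900×10¹² K⁴.
|P_net| = 0.34·5.67×10⁻⁸·3.398×10⁻⁴·7.900×10¹².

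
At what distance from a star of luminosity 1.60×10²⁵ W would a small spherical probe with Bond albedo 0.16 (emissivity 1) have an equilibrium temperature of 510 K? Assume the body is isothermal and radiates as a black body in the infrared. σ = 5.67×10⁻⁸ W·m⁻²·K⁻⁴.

d ≈ 8.35×10⁹ m

For an isothermal black-emitting sphere, (1−a)S·πr² = σ·4πr²·T⁴ ⇒ S = 4σT⁴/(1−a).
S = 4·5.67×10⁻⁸·(510)⁴/0.840 = 18270 W/m².
Flux falls as S = L/(4πd²), so d = √(L/(4πS)) = √(1.60×10²⁵/(4π·18270)).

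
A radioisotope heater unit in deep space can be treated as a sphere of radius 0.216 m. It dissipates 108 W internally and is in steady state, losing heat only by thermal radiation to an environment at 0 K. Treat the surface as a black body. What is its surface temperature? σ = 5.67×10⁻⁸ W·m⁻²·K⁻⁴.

Steady state: internal power = radiated power, P = εσA T⁴.
Radiating area A = 4πr² = 0.5863 m².
T⁴ = P/(εσA) = 108/(1.0·5.67×10⁻⁸·0.5863) = 3.249×10⁹ K⁴.
T = (3.249×10⁹)^(1/4).

T ≈ 239 K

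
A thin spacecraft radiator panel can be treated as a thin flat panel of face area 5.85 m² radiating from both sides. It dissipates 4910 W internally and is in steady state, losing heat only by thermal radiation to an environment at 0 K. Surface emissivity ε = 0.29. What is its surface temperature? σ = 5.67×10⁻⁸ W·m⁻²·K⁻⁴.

Steady state: internal power = radiated power, P = εσA T⁴.
Radiating area A = 2·5.85 = 11.70 m².
T⁴ = P/(εσA) = 4910/(0.29·5.67×10⁻⁸·11.70) = 2.552×10¹⁰ K⁴.
T = (2.552×10¹⁰)^(1/4).

T ≈ 400 K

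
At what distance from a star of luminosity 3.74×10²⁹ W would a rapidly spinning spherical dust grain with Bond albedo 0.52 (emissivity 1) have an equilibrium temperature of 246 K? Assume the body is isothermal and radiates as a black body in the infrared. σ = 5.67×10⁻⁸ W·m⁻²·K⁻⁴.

For an isothermal black-emitting sphere, (1−a)S·πr² = σ·4πr²·T⁴ ⇒ S = 4σT⁴/(1−a).
S = 4·5.67×10⁻⁸·(246)⁴/0.480 = 1730 W/m².
Flux falls as S = L/(4πd²), so d = √(L/(4πS)) = √(3.74×10²⁹/(4π·1730)).

d ≈ 4.15×10¹² m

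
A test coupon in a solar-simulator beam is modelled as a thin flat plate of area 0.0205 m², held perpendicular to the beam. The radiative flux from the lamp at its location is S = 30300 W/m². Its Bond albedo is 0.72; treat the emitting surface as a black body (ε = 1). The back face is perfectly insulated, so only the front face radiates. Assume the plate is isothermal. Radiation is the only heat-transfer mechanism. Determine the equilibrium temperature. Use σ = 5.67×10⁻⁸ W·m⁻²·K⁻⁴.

T ≈ 622 K

At equilibrium, absorbed power = emitted power.
Absorbing cross-section = A = 0.02050 m²; emitting surface = A = 0.02050 m² (ratio 1).
(1−a)S·A_cross = εσ·A_surf·T⁴  ⇒  T⁴ = (1−a)S/(1σ).
T⁴ = 0.280·30300/(1·5.67×10⁻⁸) = 1.496×10¹¹ K⁴.
T = (1.496×10¹¹)^(1/4).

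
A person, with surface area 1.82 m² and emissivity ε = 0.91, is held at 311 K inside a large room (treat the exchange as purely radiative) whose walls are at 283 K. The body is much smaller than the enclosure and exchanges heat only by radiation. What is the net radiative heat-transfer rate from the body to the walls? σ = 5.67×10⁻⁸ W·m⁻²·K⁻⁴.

For a small grey body in a large enclosure: P_net = εσA(T_body⁴ − T_wall⁴).
A = 1.82 m²; T_body⁴ − T_wall⁴ = 9.355×10⁹ − 6.414×10⁹ = 2.941×10⁹ K⁴.
|P_net| = 0.91·5.67×10⁻⁸·1.820·2.941×10⁹.

P_net ≈ 276 W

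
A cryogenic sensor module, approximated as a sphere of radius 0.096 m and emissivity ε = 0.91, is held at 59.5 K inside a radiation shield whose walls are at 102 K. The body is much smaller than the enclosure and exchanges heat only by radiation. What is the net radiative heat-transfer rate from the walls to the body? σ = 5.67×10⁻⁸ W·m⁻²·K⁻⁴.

P_net ≈ 0.572 W

For a small grey body in a large enclosure: P_net = εσA(T_body⁴ − T_wall⁴).
A = 4πr² = 0.1158 m²; T_body⁴ − T_wall⁴ = 1.253×10⁷ − 1.082×10⁸ = -9.571×10⁷ K⁴.
|P_net| = 0.91·5.67×10⁻⁸·0.1158·9.571×10⁷.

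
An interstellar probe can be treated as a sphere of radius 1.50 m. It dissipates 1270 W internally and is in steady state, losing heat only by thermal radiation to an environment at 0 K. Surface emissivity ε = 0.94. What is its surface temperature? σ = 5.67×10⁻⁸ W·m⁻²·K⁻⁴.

T ≈ 170 K

Steady state: internal power = radiated power, P = εσA T⁴.
Radiating area A = 4πr² = 28.27 m².
T⁴ = P/(εσA) = 1270/(0.94·5.67×10⁻⁸·28.27) = 8.428×10⁸ K⁴.
T = (8.428×10⁸)^(1/4).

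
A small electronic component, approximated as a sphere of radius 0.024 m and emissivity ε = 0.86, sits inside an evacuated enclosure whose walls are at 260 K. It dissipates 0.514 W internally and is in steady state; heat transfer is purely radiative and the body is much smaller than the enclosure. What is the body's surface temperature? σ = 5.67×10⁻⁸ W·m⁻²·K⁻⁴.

For a small grey body in a large enclosure, net radiated power = εσA(T⁴ − T_w⁴).
Steady state: P = εσA(T⁴ − T_w⁴) with A = 4πr² = 0.007238 m².
T⁴ = P/(εσA) + T_w⁴ = 0.514/(0.86·5.67×10⁻⁸·0.007238) + (260)⁴
    = 1.456×10⁹ + 4.570×10⁹ = 6.026×10⁹ K⁴.

T ≈ 279 K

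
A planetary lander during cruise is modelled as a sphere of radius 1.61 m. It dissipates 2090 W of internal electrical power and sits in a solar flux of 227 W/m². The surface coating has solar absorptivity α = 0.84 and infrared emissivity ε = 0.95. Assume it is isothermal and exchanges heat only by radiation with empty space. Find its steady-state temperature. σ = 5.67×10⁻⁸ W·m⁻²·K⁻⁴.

T ≈ 213 K

At steady state, absorbed solar power + internal power = radiated power.
Absorbed: α·S·A_cross = 0.84·227·8.143 = 1553 W (cross-section πr²).
Total input = 1553 + 2090 = 3643 W.
Radiated: εσ·A_surf·T⁴ with A_surf = 4πr² = 32.57 m².
T⁴ = 3643/(0.95·5.67×10⁻⁸·32.57) = 2.076×10⁹ K⁴.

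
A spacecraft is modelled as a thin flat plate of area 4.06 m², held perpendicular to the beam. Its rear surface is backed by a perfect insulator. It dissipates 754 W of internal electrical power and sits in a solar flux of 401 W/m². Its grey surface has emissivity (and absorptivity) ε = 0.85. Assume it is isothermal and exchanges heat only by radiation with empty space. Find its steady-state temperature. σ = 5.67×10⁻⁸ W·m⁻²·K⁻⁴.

T ≈ 323 K

At steady state, absorbed solar power + internal power = radiated power.
Absorbed: α·S·A_cross = 0.85·401·4.060 = 1384 W (cross-section A).
Total input = 1384 + 754 = 2138 W.
Radiated: εσ·A_surf·T⁴ with A_surf = A = 4.060 m².
T⁴ = 2138/(0.85·5.67×10⁻⁸·4.060) = 1.093×10¹⁰ K⁴.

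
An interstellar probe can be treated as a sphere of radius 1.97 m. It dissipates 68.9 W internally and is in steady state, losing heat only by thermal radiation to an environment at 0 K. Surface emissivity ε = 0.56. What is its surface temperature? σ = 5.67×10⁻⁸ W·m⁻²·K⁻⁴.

T ≈ 81.7 K

Steady state: internal power = radiated power, P = εσA T⁴.
Radiating area A = 4πr² = 48.77 m².
T⁴ = P/(εσA) = 68.9/(0.56·5.67×10⁻⁸·48.77) = 4.449×10⁷ K⁴.
T = (4.449×10⁷)^(1/4).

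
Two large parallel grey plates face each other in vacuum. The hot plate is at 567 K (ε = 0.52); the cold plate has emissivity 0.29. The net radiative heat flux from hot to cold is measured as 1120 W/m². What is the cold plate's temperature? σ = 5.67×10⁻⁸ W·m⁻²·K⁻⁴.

q = σ(T₁⁴ − T₂⁴)/(1/ε₁ + 1/ε₂ − 1); denominator = 4.371.
T₂⁴ = T₁⁴ − q·(1/ε₁+1/ε₂−1)/σ = 1.034×10¹¹ − 1120·4.371/5.67×10⁻⁸
    = 1.701×10¹⁰ K⁴.

T₂ ≈ 361 K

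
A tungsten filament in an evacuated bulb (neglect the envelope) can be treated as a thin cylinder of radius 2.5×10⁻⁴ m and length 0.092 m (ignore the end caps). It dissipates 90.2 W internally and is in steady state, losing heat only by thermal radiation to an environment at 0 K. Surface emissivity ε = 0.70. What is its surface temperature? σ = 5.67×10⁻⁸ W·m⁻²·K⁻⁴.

Steady state: internal power = radiated power, P = εσA T⁴.
Radiating area A = 2πrL = 1.445×10⁻⁴ m².
T⁴ = P/(εσA) = 90.2/(0.70·5.67×10⁻⁸·1.445×10⁻⁴) = 1.573×10¹³ K⁴.
T = (1.573×10¹³)^(1/4).

T ≈ 1990 K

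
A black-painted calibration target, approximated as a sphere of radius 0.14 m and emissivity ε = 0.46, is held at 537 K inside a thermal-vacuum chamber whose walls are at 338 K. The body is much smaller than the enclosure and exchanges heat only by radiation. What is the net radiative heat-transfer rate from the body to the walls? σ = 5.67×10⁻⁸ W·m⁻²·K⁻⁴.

For a small grey body in a large enclosure: P_net = εσA(T_body⁴ − T_wall⁴).
A = 4πr² = 0.2463 m²; T_body⁴ − T_wall⁴ = 8.316×10¹⁰ − 1.305×10¹⁰ = 7.010×10¹⁰ K⁴.
|P_net| = 0.46·5.67×10⁻⁸·0.2463·7.010×10¹⁰.

P_net ≈ 450 W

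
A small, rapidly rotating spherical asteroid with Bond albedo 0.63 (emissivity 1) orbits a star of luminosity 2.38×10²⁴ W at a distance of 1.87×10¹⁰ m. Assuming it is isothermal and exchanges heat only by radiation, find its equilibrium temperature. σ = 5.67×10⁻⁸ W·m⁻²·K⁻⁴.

T ≈ 172 K

First find the stellar flux at distance d: S = L/(4πd²) = 2.38×10²⁴/(4π·(1.87×10¹⁰)²) = 541.6 W/m².
For an isothermal sphere, absorbed (1−a)S·πr² = emitted σ·4πr²·T⁴, so T⁴ = (1−a)S/(4σ).
T⁴ = 0.370·541.6/(4·5.67×10⁻⁸) = 8.836×10⁸ K⁴.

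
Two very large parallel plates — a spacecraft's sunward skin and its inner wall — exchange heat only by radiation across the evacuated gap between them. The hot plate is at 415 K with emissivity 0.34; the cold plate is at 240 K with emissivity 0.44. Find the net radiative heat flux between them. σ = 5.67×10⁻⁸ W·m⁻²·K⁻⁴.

For two infinite grey parallel plates, q = σ(T₁⁴ − T₂⁴)/(1/ε₁ + 1/ε₂ − 1).
T₁⁴ − T₂⁴ = 2.966×10¹⁰ − 3.318×10⁹ = 2.634×10¹⁰ K⁴.
1/ε₁ + 1/ε₂ − 1 = 2.941 + 2.273 − 1 = 4.214.
q = 5.67×10⁻⁸ × 2.634×10¹⁰ / 4.214.

q ≈ 354 W/m²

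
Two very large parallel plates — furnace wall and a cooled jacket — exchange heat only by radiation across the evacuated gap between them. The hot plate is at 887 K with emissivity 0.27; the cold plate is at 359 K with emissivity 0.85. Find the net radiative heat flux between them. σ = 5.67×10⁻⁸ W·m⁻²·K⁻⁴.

q ≈ 8800 W/m²

For two infinite grey parallel plates, q = σ(T₁⁴ − T₂⁴)/(1/ε₁ + 1/ε₂ − 1).
T₁⁴ − T₂⁴ = 6.190×10¹¹ − 1.661×10¹⁰ = 6.024×10¹¹ K⁴.
1/ε₁ + 1/ε₂ − 1 = 3.704 + 1.176 − 1 = 3.880.
q = 5.67×10⁻⁸ × 6.024×10¹¹ / 3.880.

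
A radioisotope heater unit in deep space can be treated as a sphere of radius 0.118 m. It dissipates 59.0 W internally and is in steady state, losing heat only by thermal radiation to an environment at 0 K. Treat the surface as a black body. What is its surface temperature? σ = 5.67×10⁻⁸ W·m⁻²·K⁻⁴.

Steady state: internal power = radiated power, P = εσA T⁴.
Radiating area A = 4πr² = 0.1750 m².
T⁴ = P/(εσA) = 59.0/(1.0·5.67×10⁻⁸·0.1750) = 5.947×10⁹ K⁴.
T = (5.947×10⁹)^(1/4).

T ≈ 278 K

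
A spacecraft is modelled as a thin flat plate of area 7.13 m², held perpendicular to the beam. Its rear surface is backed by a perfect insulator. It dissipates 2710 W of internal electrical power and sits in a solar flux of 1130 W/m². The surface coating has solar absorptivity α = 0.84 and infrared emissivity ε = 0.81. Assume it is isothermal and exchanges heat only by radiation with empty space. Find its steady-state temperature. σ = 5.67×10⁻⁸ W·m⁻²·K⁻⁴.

At steady state, absorbed solar power + internal power = radiated power.
Absorbed: α·S·A_cross = 0.84·1130·7.130 = 6768 W (cross-section A).
Total input = 6768 + 2710 = 9478 W.
Radiated: εσ·A_surf·T⁴ with A_surf = A = 7.130 m².
T⁴ = 9478/(0.81·5.67×10⁻⁸·7.130) = 2.894×10¹⁰ K⁴.

T ≈ 412 K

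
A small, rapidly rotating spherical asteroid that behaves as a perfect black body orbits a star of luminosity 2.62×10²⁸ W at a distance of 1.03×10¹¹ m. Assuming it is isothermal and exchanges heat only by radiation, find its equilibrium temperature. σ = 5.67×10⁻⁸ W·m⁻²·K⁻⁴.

First find the stellar flux at distance d: S = L/(4πd²) = 2.62×10²⁸/(4π·(1.03×10¹¹)²) = 1.965×10⁵ W/m².
For an isothermal sphere, absorbed (1−a)S·πr² = emitted σ·4πr²·T⁴, so T⁴ = (1−a)S/(4σ).
T⁴ = 1.00·1.965×10⁵/(4·5.67×10⁻⁸) = 8.665×10¹¹ K⁴.

T ≈ 965 K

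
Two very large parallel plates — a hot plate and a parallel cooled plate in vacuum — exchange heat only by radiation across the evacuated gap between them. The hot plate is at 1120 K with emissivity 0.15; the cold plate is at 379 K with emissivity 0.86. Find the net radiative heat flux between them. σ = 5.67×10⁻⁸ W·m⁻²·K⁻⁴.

For two infinite grey parallel plates, q = σ(T₁⁴ − T₂⁴)/(1/ε₁ + 1/ε₂ − 1).
T₁⁴ − T₂⁴ = 1.574×10¹² − 2.063×10¹⁰ = 1.553×10¹² K⁴.
1/ε₁ + 1/ε₂ − 1 = 6.667 + 1.163 − 1 = 6.829.
q = 5.67×10⁻⁸ × 1.553×10¹² / 6.829.

q ≈ 12900 W/m²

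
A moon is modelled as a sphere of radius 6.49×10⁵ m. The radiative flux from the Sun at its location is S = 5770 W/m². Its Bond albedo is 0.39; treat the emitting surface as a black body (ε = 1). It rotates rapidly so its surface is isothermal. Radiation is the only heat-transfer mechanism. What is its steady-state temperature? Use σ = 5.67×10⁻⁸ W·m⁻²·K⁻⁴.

T ≈ 353 K

At equilibrium, absorbed power = emitted power.
Absorbing cross-section = πr² = 1.323×10¹² m²; emitting surface = 4πr² = 5.293×10¹² m² (ratio 4).
(1−a)S·A_cross = εσ·A_surf·T⁴  ⇒  T⁴ = (1−a)S/(4σ).
T⁴ = 0.610·5770/(4·5.67×10⁻⁸) = 1.552×10¹⁰ K⁴.
T = (1.552×10¹⁰)^(1/4).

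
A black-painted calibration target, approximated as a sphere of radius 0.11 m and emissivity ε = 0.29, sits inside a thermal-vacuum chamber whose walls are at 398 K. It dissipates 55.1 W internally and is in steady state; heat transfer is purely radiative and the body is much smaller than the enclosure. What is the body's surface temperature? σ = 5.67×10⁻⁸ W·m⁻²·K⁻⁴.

For a small grey body in a large enclosure, net radiated power = εσA(T⁴ − T_w⁴).
Steady state: P = εσA(T⁴ − T_w⁴) with A = 4πr² = 0.1521 m².
T⁴ = P/(εσA) + T_w⁴ = 55.1/(0.29·5.67×10⁻⁸·0.1521) + (398)⁴
    = 2.204×10¹⁰ + 2.509×10¹⁰ = 4.713×10¹⁰ K⁴.

T ≈ 466 K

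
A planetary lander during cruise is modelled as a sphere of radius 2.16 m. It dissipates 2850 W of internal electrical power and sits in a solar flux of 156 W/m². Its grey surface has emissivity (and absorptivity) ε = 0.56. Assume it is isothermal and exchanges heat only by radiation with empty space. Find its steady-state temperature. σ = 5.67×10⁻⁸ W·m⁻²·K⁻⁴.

T ≈ 217 K

At steady state, absorbed solar power + internal power = radiated power.
Absorbed: α·S·A_cross = 0.56·156·14.66 = 1280 W (cross-section πr²).
Total input = 1280 + 2850 = 4130 W.
Radiated: εσ·A_surf·T⁴ with A_surf = 4πr² = 58.63 m².
T⁴ = 4130/(0.56·5.67×10⁻⁸·58.63) = 2.219×10⁹ K⁴.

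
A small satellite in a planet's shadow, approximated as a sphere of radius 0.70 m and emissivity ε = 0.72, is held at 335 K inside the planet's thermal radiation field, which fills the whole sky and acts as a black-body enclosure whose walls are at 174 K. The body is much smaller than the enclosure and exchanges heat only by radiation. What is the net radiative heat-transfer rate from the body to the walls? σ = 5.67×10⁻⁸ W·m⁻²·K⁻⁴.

P_net ≈ 2940 W

For a small grey body in a large enclosure: P_net = εσA(T_body⁴ − T_wall⁴).
A = 4πr² = 6.158 m²; T_body⁴ − T_wall⁴ = 1.259×10¹⁰ − 9.166×10⁸ = 1.168×10¹⁰ K⁴.
|P_net| = 0.72·5.67×10⁻⁸·6.158·1.168×10¹⁰.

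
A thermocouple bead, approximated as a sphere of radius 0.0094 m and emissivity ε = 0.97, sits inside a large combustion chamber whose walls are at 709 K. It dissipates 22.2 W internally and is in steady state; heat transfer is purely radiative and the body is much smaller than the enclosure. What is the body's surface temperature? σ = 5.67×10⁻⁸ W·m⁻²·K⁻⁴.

For a small grey body in a large enclosure, net radiated power = εσA(T⁴ − T_w⁴).
Steady state: P = εσA(T⁴ − T_w⁴) with A = 4πr² = 0.001110 m².
T⁴ = P/(εσA) + T_w⁴ = 22.2/(0.97·5.67×10⁻⁸·0.001110) + (709)⁴
    = 3.635×10¹¹ + 2.527×10¹¹ = 6.162×10¹¹ K⁴.

T ≈ 886 K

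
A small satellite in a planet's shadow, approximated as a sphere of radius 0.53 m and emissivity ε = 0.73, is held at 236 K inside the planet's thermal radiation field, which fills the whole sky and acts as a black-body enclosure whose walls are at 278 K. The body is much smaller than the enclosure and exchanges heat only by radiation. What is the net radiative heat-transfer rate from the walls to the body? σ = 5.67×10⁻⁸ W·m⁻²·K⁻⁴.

For a small grey body in a large enclosure: P_net = εσA(T_body⁴ − T_wall⁴).
A = 4πr² = 3.530 m²; T_body⁴ − T_wall⁴ = 3.102×10⁹ − 5.973×10⁹ = -2.871×10⁹ K⁴.
|P_net| = 0.73·5.67×10⁻⁸·3.530·2.871×10⁹.

P_net ≈ 419 W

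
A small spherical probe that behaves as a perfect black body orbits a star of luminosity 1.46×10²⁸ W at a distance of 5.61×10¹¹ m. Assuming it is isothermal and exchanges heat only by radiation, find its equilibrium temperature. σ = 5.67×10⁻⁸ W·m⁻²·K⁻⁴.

T ≈ 357 K

First find the stellar flux at distance d: S = L/(4πd²) = 1.46×10²⁸/(4π·(5.61×10¹¹)²) = 3692 W/m².
For an isothermal sphere, absorbed (1−a)S·πr² = emitted σ·4πr²·T⁴, so T⁴ = (1−a)S/(4σ).
T⁴ = 1.00·3692/(4·5.67×10⁻⁸) = 1.628×10¹⁰ K⁴.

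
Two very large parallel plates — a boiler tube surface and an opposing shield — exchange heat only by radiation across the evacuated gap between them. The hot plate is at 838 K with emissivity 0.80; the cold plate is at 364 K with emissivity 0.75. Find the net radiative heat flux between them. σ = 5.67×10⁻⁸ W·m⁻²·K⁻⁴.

For two infinite grey parallel plates, q = σ(T₁⁴ − T₂⁴)/(1/ε₁ + 1/ε₂ − 1).
T₁⁴ − T₂⁴ = 4.931×10¹¹ − 1.756×10¹⁰ = 4.756×10¹¹ K⁴.
1/ε₁ + 1/ε₂ − 1 = 1.250 + 1.333 − 1 = 1.583.
q = 5.67×10⁻⁸ × 4.756×10¹¹ / 1.583.

q ≈ 17000 W/m²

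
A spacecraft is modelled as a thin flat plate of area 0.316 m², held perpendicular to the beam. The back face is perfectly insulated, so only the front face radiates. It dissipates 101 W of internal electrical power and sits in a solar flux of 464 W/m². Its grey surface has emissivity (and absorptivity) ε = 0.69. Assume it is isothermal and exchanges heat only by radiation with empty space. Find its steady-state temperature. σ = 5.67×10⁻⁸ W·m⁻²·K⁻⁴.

At steady state, absorbed solar power + internal power = radiated power.
Absorbed: α·S·A_cross = 0.69·464·0.3160 = 101.2 W (cross-section A).
Total input = 101.2 + 101 = 202.2 W.
Radiated: εσ·A_surf·T⁴ with A_surf = A = 0.3160 m².
T⁴ = 202.2/(0.69·5.67×10⁻⁸·0.3160) = 1.635×10¹⁰ K⁴.

T ≈ 358 K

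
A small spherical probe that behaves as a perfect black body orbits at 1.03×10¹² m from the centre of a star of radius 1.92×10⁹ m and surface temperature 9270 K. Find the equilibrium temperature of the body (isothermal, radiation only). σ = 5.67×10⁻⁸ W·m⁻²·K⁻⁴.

T ≈ 283 K

The star's surface emits σT_*⁴; at distance d the flux is S = σT_*⁴(R_*/d)².
S = 5.67×10⁻⁸·(9270)⁴·(1.92×10⁹/1.03×10¹²)² = 1455 W/m².
For an isothermal sphere T⁴ = (1−a)S/(4σ) = 6.415×10⁹ K⁴.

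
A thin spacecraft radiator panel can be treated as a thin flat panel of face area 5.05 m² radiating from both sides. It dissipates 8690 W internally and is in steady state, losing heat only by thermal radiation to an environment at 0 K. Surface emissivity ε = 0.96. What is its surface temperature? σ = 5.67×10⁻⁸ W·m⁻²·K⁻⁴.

Steady state: internal power = radiated power, P = εσA T⁴.
Radiating area A = 2·5.05 = 10.10 m².
T⁴ = P/(εσA) = 8690/(0.96·5.67×10⁻⁸·10.10) = 1.581×10¹⁰ K⁴.
T = (1.581×10¹⁰)^(1/4).

T ≈ 355 K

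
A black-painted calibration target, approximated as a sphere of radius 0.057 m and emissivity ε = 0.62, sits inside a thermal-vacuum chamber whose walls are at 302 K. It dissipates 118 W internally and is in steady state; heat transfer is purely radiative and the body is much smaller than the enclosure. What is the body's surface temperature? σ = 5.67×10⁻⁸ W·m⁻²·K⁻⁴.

For a small grey body in a large enclosure, net radiated power = εσA(T⁴ − T_w⁴).
Steady state: P = εσA(T⁴ − T_w⁴) with A = 4πr² = 0.04083 m².
T⁴ = P/(εσA) + T_w⁴ = 118/(0.62·5.67×10⁻⁸·0.04083) + (302)⁴
    = 8.221×10¹⁰ + 8.318×10⁹ = 9.053×10¹⁰ K⁴.

T ≈ 549 K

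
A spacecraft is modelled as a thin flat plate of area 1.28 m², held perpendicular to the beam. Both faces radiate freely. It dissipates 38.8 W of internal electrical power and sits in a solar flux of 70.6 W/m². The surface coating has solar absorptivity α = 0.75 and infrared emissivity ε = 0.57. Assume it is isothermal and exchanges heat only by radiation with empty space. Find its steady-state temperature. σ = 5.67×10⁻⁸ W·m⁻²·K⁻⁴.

At steady state, absorbed solar power + internal power = radiated power.
Absorbed: α·S·A_cross = 0.75·70.6·1.280 = 67.78 W (cross-section A).
Total input = 67.78 + 38.8 = 106.6 W.
Radiated: εσ·A_surf·T⁴ with A_surf = 2A = 2.560 m².
T⁴ = 106.6/(0.57·5.67×10⁻⁸·2.560) = 1.288×10⁹ K⁴.

T ≈ 189 K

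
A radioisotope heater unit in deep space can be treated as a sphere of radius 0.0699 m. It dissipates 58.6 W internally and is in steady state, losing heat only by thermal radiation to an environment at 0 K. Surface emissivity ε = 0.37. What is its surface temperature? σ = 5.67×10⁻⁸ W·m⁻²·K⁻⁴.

T ≈ 462 K

Steady state: internal power = radiated power, P = εσA T⁴.
Radiating area A = 4πr² = 0.06140 m².
T⁴ = P/(εσA) = 58.6/(0.37·5.67×10⁻⁸·0.06140) = 4.549×10¹⁰ K⁴.
T = (4.549×10¹⁰)^(1/4).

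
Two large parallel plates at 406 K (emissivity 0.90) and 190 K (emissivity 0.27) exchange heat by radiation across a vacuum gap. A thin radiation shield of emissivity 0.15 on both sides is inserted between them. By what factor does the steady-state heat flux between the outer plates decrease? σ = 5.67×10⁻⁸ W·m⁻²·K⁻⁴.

Without shield: q₀ = σΔ(T⁴)/(1/ε₁+1/ε₂−1) with denominator 3.815.
With shield the two gaps are in series; the resistances add: (1/ε₁+1/ε_s−1)+(1/ε_s+1/ε₂−1) = 6.778+9.370 = 16.15.
Heat-flux ratio q₀/q = 16.15/3.815.

factor ≈ 4.23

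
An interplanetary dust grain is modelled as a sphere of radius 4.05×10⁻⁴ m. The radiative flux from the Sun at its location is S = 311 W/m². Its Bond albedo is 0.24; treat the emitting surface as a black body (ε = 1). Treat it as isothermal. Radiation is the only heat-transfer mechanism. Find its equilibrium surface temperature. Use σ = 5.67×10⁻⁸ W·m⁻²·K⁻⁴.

T ≈ 180 K

At equilibrium, absorbed power = emitted power.
Absorbing cross-section = πr² = 5.153×10⁻⁷ m²; emitting surface = 4πr² = 2.061×10⁻⁶ m² (ratio 4).
(1−a)S·A_cross = εσ·A_surf·T⁴  ⇒  T⁴ = (1−a)S/(4σ).
T⁴ = 0.760·311/(4·5.67×10⁻⁸) = 1.042×10⁹ K⁴.
T = (1.042×10⁹)^(1/4).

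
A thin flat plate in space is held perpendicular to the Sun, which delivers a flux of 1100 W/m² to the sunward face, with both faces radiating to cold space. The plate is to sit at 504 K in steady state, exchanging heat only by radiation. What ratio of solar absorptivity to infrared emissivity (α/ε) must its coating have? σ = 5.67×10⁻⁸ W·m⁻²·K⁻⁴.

α/ε ≈ 6.65

Balance: αS·A = εσ·2A·T⁴ ⇒ α/ε = 2σT⁴/S.
α/ε = 2·5.67×10⁻⁸·(504)⁴/1100 = 2·5.67×10⁻⁸·6.452×10¹⁰/1100.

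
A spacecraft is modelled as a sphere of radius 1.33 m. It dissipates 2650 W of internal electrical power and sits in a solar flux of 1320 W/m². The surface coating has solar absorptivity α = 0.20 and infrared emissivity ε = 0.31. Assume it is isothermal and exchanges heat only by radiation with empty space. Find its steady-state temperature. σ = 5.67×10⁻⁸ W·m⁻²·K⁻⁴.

T ≈ 320 K

At steady state, absorbed solar power + internal power = radiated power.
Absorbed: α·S·A_cross = 0.20·1320·5.557 = 1467 W (cross-section πr²).
Total input = 1467 + 2650 = 4117 W.
Radiated: εσ·A_surf·T⁴ with A_surf = 4πr² = 22.23 m².
T⁴ = 4117/(0.31·5.67×10⁻⁸·22.23) = 1.054×10¹⁰ K⁴.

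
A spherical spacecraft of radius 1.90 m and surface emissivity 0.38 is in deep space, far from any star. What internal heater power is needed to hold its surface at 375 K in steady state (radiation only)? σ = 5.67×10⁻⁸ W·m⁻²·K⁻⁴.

P = εσ·4πr²·T⁴.
4πr² = 45.36 m²; T⁴ = 1.978×10¹⁰ K⁴.
P = 0.38·5.67×10⁻⁸·45.36·1.978×10¹⁰.

P ≈ 19300 W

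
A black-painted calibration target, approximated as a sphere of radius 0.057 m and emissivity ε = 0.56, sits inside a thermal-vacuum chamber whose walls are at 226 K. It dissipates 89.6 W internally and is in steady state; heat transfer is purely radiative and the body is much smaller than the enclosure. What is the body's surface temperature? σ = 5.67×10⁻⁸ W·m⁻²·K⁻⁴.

T ≈ 518 K

For a small grey body in a large enclosure, net radiated power = εσA(T⁴ − T_w⁴).
Steady state: P = εσA(T⁴ − T_w⁴) with A = 4πr² = 0.04083 m².
T⁴ = P/(εσA) + T_w⁴ = 89.6/(0.56·5.67×10⁻⁸·0.04083) + (226)⁴
    = 6.912×10¹⁰ + 2.609×10⁹ = 7.172×10¹⁰ K⁴.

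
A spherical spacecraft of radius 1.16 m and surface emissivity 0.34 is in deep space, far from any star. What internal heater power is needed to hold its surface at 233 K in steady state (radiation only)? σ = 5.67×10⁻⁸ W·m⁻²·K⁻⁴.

P = εσ·4πr²·T⁴.
4πr² = 16.91 m²; T⁴ = 2.947×10⁹ K⁴.
P = 0.34·5.67×10⁻⁸·16.91·2.947×10⁹.

P ≈ 961 W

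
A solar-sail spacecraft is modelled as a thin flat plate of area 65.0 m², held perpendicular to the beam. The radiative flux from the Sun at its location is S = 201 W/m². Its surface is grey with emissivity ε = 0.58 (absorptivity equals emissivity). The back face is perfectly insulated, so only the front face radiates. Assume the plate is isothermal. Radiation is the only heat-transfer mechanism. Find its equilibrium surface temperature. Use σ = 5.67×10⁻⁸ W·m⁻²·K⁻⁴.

At equilibrium, absorbed power = emitted power.
Absorbing cross-section = A = 65.00 m²; emitting surface = A = 65.00 m² (ratio 1).
εS·A_cross = εσ·A_surf·T⁴  ⇒  T⁴ = S/(1σ)   (ε cancels).
T⁴ = 201/(1·5.67×10⁻⁸) = 3.545×10⁹ K⁴.
T = (3.545×10⁹)^(1/4).

T ≈ 244 K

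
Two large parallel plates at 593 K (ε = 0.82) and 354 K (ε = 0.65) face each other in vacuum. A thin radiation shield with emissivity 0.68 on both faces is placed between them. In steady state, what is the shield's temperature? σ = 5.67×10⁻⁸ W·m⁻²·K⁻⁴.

In steady state the net flux on the hot side equals that on the cold side.
σ(T₁⁴−T_s⁴)/D₁ = σ(T_s⁴−T₂⁴)/D₂, with D₁ = 1/ε₁+1/ε_s−1 = 1.690, D₂ = 1/ε_s+1/ε₂−1 = 2.009.
Solve for T_s⁴: T_s⁴ = (D₂·T₁⁴ + D₁·T₂⁴)/(D₁+D₂) = 7.433×10¹⁰ K⁴.

T_s ≈ 522 K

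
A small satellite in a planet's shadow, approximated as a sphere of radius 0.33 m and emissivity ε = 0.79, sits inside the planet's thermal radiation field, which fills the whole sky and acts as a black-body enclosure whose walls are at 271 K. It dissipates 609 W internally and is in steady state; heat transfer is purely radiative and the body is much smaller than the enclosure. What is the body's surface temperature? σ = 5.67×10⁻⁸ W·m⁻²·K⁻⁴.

For a small grey body in a large enclosure, net radiated power = εσA(T⁴ − T_w⁴).
Steady state: P = εσA(T⁴ − T_w⁴) with A = 4πr² = 1.368 m².
T⁴ = P/(εσA) + T_w⁴ = 609/(0.79·5.67×10⁻⁸·1.368) + (271)⁴
    = 9.935×10⁹ + 5.394×10⁹ = 1.533×10¹⁰ K⁴.

T ≈ 352 K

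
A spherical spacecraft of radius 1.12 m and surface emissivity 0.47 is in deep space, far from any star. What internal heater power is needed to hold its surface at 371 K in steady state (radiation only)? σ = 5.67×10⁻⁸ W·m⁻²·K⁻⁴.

P ≈ 7960 W

P = εσ·4πr²·T⁴.
4πr² = 15.76 m²; T⁴ = 1.895×10¹⁰ K⁴.
P = 0.47·5.67×10⁻⁸·15.76·1.895×10¹⁰.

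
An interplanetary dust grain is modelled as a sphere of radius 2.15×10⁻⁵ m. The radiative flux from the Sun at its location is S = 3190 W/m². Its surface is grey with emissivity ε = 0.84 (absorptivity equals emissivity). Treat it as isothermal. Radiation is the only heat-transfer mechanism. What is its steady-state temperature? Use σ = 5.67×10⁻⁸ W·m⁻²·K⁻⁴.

T ≈ 344 K

At equilibrium, absorbed power = emitted power.
Absorbing cross-section = πr² = 1.452×10⁻⁹ m²; emitting surface = 4πr² = 5.809×10⁻⁹ m² (ratio 4).
εS·A_cross = εσ·A_surf·T⁴  ⇒  T⁴ = S/(4σ)   (ε cancels).
T⁴ = 3190/(4·5.67×10⁻⁸) = 1.407×10¹⁰ K⁴.
T = (1.407×10¹⁰)^(1/4).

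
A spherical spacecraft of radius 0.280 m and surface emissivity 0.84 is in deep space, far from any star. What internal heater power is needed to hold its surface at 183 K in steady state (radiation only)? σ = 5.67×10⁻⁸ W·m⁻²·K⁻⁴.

P = εσ·4πr²·T⁴.
4πr² = 0.9852 m²; T⁴ = 1.122×10⁹ K⁴.
P = 0.84·5.67×10⁻⁸·0.9852·1.122×10⁹.

P ≈ 52.6 W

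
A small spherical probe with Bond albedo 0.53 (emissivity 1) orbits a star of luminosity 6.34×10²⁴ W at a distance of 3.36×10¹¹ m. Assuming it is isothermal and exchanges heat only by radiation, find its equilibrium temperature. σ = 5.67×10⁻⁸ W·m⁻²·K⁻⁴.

T ≈ 55.2 K

First find the stellar flux at distance d: S = L/(4πd²) = 6.34×10²⁴/(4π·(3.36×10¹¹)²) = 4.469 W/m².
For an isothermal sphere, absorbed (1−a)S·πr² = emitted σ·4πr²·T⁴, so T⁴ = (1−a)S/(4σ).
T⁴ = 0.470·4.469/(4·5.67×10⁻⁸) = 9.261×10⁶ K⁴.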